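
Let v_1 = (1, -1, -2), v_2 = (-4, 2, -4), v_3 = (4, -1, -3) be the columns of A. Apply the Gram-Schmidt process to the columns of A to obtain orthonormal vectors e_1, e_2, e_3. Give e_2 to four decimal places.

e_2 = (-0.7290, 0.3925, -0.5608)

v_1 = (1, -1, -2); ‖v_1‖ = 2.4495, so e_1 = (0.4082, -0.4082, -0.8165).
e_1·v_2 = 0.4082·(-4) + (-0.4082)·2 + (-0.8165)·(-4) = 0.8165.
u_2 = v_2 − 0.8165·e_1 = (-4.3333, 2.3333, -3.3333).
‖u_2‖ = 5.9442, so e_2 = (-0.7290, 0.3925, -0.5608).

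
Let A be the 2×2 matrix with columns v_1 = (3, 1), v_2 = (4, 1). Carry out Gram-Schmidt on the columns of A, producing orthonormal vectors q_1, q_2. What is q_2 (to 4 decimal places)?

q_2 = (0.3162, -0.9487)

v_1 = (3, 1); ‖v_1‖ = 3.1623, so q_1 = (0.9487, 0.3162).
q_1·v_2 = 0.9487·4 + 0.3162·1 = 4.1110.
u_2 = v_2 − 4.1110·q_1 = (0.1000, -0.3000).
‖u_2‖ = 0.3162, so q_2 = (0.3162, -0.9487).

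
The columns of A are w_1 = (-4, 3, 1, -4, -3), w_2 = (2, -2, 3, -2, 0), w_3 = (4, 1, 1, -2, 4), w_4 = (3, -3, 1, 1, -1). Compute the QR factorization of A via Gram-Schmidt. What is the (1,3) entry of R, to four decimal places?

r_{13} = -2.2404

q_1 = w_1/‖w_1‖ = (-4, 3, 1, -4, -3)/7.1414 = (-0.5601, 0.4201, 0.1400, -0.5601, -0.4201).
r_{13} = q_1·w_3 = -2.2404.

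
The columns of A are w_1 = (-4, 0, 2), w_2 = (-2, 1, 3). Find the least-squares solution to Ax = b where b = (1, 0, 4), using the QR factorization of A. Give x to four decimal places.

x = (-1.0000, 1.7143)

q_1 = w_1/‖w_1‖ = (-4, 0, 2)/4.4721 = (-0.8944, 0.0000, 0.4472).
r_{12} = q_1·w_2 = 3.1305.
u_2 = w_2 − 3.1305·q_1 = (0.8000, 1.0000, 1.6000).
‖u_2‖ = 2.0494, so q_2 = (0.3904, 0.4880, 0.7807).
Qᵀb = (0.8944, 3.5132).
Back-substitute: x_2 = 3.5132/2.0494 = 1.7143.
x_1 = (0.8944 − 3.1305·1.7143)/4.4721 = -1.0000.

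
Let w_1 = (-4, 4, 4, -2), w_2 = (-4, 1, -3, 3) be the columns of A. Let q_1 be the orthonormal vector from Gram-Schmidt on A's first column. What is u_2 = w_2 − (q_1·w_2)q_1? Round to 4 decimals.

w_1 = (-4, 4, 4, -2); ‖w_1‖ = 7.2111, so q_1 = (-0.5547, 0.5547, 0.5547, -0.2774).
q_1·w_2 = (-0.5547)·(-4) + 0.5547·1 + 0.5547·(-3) + (-0.2774)·3 = 0.2774.
u_2 = w_2 − 0.2774·q_1 = (-3.8462, 0.8462, -3.1538, 3.0769).

u_2 = (-3.8462, 0.8462, -3.1538, 3.0769)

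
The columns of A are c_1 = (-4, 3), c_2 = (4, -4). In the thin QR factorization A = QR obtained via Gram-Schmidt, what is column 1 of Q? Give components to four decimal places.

c_1 = (-4, 3); ‖c_1‖ = 5.0000, so e_1 = (-0.8000, 0.6000).

e_1 = (-0.8000, 0.6000)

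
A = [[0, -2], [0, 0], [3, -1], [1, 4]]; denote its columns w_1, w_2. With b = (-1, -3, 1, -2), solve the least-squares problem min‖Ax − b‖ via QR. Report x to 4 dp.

x = (0.1340, -0.3397)

w_1 = (0, 0, 3, 1); ‖w_1‖ = 3.1623, so q_1 = (0.0000, 0.0000, 0.9487, 0.3162).
q_1·w_2 = 0.0000·(-2) + 0.0000·0 + 0.9487·(-1) + 0.3162·4 = 0.3162.
u_2 = w_2 − 0.3162·q_1 = (-2.0000, 0.0000, -1.3000, 3.9000).
‖u_2‖ = 4.5717, so q_2 = (-0.4375, 0.0000, -0.2844, 0.8531).
Qᵀb = (0.3162, -1.5530).
Back-substitute: x_2 = -1.5530/4.5717 = -0.3397.
x_1 = (0.3162 − 0.3162·(-0.3397))/3.1623 = 0.1340.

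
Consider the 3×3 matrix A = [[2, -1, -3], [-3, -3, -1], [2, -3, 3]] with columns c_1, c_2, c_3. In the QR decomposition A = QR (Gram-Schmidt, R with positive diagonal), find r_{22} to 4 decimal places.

r_{22} = 4.3521

c_1 = (2, -3, 2); ‖c_1‖ = 4.1231, so e_1 = (0.4851, -0.7276, 0.4851).
e_1·c_2 = 0.4851·(-1) + (-0.7276)·(-3) + 0.4851·(-3) = 0.2425.
u_2 = c_2 − 0.2425·e_1 = (-1.1176, -2.8235, -3.1176).
r_{22} = ‖u_2‖ = 4.3521.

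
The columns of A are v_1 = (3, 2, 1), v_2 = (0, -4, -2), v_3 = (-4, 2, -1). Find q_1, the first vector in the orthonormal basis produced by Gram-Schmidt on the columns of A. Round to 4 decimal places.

q_1 = (0.8018, 0.5345, 0.2673)

v_1 = (3, 2, 1); ‖v_1‖ = 3.7417, so q_1 = (0.8018, 0.5345, 0.2673).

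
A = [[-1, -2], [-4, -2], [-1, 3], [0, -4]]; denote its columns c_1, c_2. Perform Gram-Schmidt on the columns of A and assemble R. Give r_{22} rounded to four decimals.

r_{22} = 5.5025

c_1 = (-1, -4, -1, 0); ‖c_1‖ = 4.2426, so e_1 = (-0.2357, -0.9428, -0.2357, 0.0000).
e_1·c_2 = (-0.2357)·(-2) + (-0.9428)·(-2) + (-0.2357)·3 + 0.0000·(-4) = 1.6499.
u_2 = c_2 − 1.6499·e_1 = (-1.6111, -0.4444, 3.3889, -4.0000).
r_{22} = ‖u_2‖ = 5.5025.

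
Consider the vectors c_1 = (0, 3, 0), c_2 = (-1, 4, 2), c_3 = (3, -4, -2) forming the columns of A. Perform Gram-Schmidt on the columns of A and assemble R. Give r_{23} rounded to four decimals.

r_{23} = -3.1305

q_1 = c_1/‖c_1‖ = (0, 3, 0)/3.0000 = (0.0000, 1.0000, 0.0000).
r_{12} = q_1·c_2 = 4.0000.
u_2 = c_2 − 4.0000·q_1 = (-1.0000, 0.0000, 2.0000).
‖u_2‖ = 2.2361, so q_2 = (-0.4472, 0.0000, 0.8944).
r_{23} = q_2·c_3 = -3.1305.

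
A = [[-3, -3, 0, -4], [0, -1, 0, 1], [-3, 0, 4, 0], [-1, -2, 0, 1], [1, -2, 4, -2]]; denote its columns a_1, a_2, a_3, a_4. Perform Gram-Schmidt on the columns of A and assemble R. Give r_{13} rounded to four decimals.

r_{13} = -1.7889

a_1 = (-3, 0, -3, -1, 1); ‖a_1‖ = 4.4721, so e_1 = (-0.6708, 0.0000, -0.6708, -0.2236, 0.2236).
r_{13} = e_1·a_3 = -1.7889.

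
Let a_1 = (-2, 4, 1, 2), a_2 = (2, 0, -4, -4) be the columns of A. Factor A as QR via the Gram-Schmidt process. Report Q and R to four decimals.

Q = [[-0.4000, 0.1419], [0.8000, 0.5044], [0.2000, -0.6620], [0.4000, -0.5359]], R = [[5.0000, -3.2000], [0.0000, 5.0754]]

a_1 = (-2, 4, 1, 2); ‖a_1‖ = 5.0000, so q_1 = (-0.4000, 0.8000, 0.2000, 0.4000).
q_1·a_2 = (-0.4000)·2 + 0.8000·0 + 0.2000·(-4) + 0.4000·(-4) = -3.2000.
u_2 = a_2 + 3.2000·q_1 = (0.7200, 2.5600, -3.3600, -2.7200).
‖u_2‖ = 5.0754, so q_2 = (0.1419, 0.5044, -0.6620, -0.5359).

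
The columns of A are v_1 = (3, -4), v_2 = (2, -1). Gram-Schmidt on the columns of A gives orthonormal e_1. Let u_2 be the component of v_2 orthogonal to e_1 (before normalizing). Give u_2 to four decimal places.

v_1 = (3, -4); ‖v_1‖ = 5.0000, so e_1 = (0.6000, -0.8000).
e_1·v_2 = 0.6000·2 + (-0.8000)·(-1) = 2.0000.
u_2 = v_2 − 2.0000·e_1 = (0.8000, 0.6000).

u_2 = (0.8000, 0.6000)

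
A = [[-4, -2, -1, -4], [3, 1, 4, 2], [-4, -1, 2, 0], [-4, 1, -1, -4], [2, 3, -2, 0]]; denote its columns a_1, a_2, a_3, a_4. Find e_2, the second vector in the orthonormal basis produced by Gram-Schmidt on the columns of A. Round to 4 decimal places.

a_1 = (-4, 3, -4, -4, 2); ‖a_1‖ = 7.8102, so e_1 = (-0.5121, 0.3841, -0.5121, -0.5121, 0.2561).
e_1·a_2 = (-0.5121)·(-2) + 0.3841·1 + (-0.5121)·(-1) + (-0.5121)·1 + 0.2561·3 = 2.1766.
u_2 = a_2 − 2.1766·e_1 = (-0.8852, 0.1639, 0.1148, 2.1148, 2.4426).
‖u_2‖ = 3.3559, so e_2 = (-0.2638, 0.0488, 0.0342, 0.6302, 0.7279).

e_2 = (-0.2638, 0.0488, 0.0342, 0.6302, 0.7279)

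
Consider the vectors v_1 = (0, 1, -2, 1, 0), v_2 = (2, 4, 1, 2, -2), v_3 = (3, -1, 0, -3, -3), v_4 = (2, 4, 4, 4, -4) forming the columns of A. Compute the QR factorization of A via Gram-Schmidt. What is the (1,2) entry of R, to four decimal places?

q_1 = v_1/‖v_1‖ = (0, 1, -2, 1, 0)/2.4495 = (0.0000, 0.4082, -0.8165, 0.4082, 0.0000).
r_{12} = q_1·v_2 = 1.6330.

r_{12} = 1.6330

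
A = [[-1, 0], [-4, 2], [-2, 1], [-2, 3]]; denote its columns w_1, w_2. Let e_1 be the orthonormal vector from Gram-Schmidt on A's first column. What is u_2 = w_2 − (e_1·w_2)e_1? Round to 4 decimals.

e_1 = w_1/‖w_1‖ = (-1, -4, -2, -2)/5.0000 = (-0.2000, -0.8000, -0.4000, -0.4000).
r_{12} = e_1·w_2 = -3.2000.
u_2 = w_2 + 3.2000·e_1 = (-0.6400, -0.5600, -0.2800, 1.7200).

u_2 = (-0.6400, -0.5600, -0.2800, 1.7200)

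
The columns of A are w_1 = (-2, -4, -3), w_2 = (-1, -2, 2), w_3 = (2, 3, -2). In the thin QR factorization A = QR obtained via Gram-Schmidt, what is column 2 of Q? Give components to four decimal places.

w_1 = (-2, -4, -3); ‖w_1‖ = 5.3852, so e_1 = (-0.3714, -0.7428, -0.5571).
e_1·w_2 = (-0.3714)·(-1) + (-0.7428)·(-2) + (-0.5571)·2 = 0.7428.
u_2 = w_2 − 0.7428·e_1 = (-0.7241, -1.4483, 2.4138).
‖u_2‖ = 2.9066, so e_2 = (-0.2491, -0.4983, 0.8305).

e_2 = (-0.2491, -0.4983, 0.8305)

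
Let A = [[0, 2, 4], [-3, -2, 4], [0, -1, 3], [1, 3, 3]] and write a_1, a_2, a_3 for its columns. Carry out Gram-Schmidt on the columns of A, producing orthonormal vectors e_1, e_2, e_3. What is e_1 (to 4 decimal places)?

e_1 = (0.0000, -0.9487, 0.0000, 0.3162)

a_1 = (0, -3, 0, 1); ‖a_1‖ = 3.1623, so e_1 = (0.0000, -0.9487, 0.0000, 0.3162).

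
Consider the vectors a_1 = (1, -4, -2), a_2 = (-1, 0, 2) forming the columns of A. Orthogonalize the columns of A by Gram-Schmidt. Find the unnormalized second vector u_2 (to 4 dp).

u_2 = (-0.7619, -0.9524, 1.5238)

q_1 = a_1/‖a_1‖ = (1, -4, -2)/4.5826 = (0.2182, -0.8729, -0.4364).
r_{12} = q_1·a_2 = -1.0911.
u_2 = a_2 + 1.0911·q_1 = (-0.7619, -0.9524, 1.5238).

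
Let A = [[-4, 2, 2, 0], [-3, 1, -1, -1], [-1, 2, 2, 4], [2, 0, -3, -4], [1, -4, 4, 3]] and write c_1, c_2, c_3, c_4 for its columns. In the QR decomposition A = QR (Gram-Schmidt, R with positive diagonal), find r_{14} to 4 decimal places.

r_{14} = -1.0776

q_1 = c_1/‖c_1‖ = (-4, -3, -1, 2, 1)/5.5678 = (-0.7184, -0.5388, -0.1796, 0.3592, 0.1796).
r_{14} = q_1·c_4 = -1.0776.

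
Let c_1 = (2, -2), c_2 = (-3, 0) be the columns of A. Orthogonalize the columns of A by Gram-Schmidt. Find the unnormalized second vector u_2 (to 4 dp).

c_1 = (2, -2); ‖c_1‖ = 2.8284, so q_1 = (0.7071, -0.7071).
q_1·c_2 = 0.7071·(-3) + (-0.7071)·0 = -2.1213.
u_2 = c_2 + 2.1213·q_1 = (-1.5000, -1.5000).

u_2 = (-1.5000, -1.5000)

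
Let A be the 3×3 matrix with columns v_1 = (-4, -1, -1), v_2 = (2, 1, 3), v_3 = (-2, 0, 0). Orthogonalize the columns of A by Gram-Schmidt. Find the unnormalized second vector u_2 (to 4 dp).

u_2 = (-0.6667, 0.3333, 2.3333)

v_1 = (-4, -1, -1); ‖v_1‖ = 4.2426, so e_1 = (-0.9428, -0.2357, -0.2357).
e_1·v_2 = (-0.9428)·2 + (-0.2357)·1 + (-0.2357)·3 = -2.8284.
u_2 = v_2 + 2.8284·e_1 = (-0.6667, 0.3333, 2.3333).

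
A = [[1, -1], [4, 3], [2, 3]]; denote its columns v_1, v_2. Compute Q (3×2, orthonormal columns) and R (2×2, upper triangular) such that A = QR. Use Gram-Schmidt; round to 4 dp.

v_1 = (1, 4, 2); ‖v_1‖ = 4.5826, so q_1 = (0.2182, 0.8729, 0.4364).
q_1·v_2 = 0.2182·(-1) + 0.8729·3 + 0.4364·3 = 3.7097.
u_2 = v_2 − 3.7097·q_1 = (-1.8095, -0.2381, 1.3810).
‖u_2‖ = 2.2887, so q_2 = (-0.7906, -0.1040, 0.6034).

Q = [[0.2182, -0.7906], [0.8729, -0.1040], [0.4364, 0.6034]], R = [[4.5826, 3.7097], [0.0000, 2.2887]]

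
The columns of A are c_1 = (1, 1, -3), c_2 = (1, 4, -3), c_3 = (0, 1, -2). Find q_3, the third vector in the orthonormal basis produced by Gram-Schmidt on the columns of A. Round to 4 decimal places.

c_1 = (1, 1, -3); ‖c_1‖ = 3.3166, so q_1 = (0.3015, 0.3015, -0.9045).
q_1·c_2 = 0.3015·1 + 0.3015·4 + (-0.9045)·(-3) = 4.2212.
u_2 = c_2 − 4.2212·q_1 = (-0.2727, 2.7273, 0.8182).
‖u_2‖ = 2.8604, so q_2 = (-0.0953, 0.9535, 0.2860).
q_1·c_3 = 0.3015·0 + 0.3015·1 + (-0.9045)·(-2) = 2.1106; q_2·c_3 = (-0.0953)·0 + 0.9535·1 + 0.2860·(-2) = 0.3814.
u_3 = c_3 − 2.1106·q_1 − 0.3814·q_2 = (-0.6000, 0.0000, -0.2000).
‖u_3‖ = 0.6325, so q_3 = (-0.9487, 0.0000, -0.3162).

q_3 = (-0.9487, 0.0000, -0.3162)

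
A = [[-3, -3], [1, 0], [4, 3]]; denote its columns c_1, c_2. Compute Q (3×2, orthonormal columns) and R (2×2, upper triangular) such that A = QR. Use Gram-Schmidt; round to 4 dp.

e_1 = c_1/‖c_1‖ = (-3, 1, 4)/5.0990 = (-0.5883, 0.1961, 0.7845).
r_{12} = e_1·c_2 = 4.1184.
u_2 = c_2 − 4.1184·e_1 = (-0.5769, -0.8077, -0.2308).
‖u_2‖ = 1.0190, so e_2 = (-0.5661, -0.7926, -0.2265).

Q = [[-0.5883, -0.5661], [0.1961, -0.7926], [0.7845, -0.2265]], R = [[5.0990, 4.1184], [0.0000, 1.0190]]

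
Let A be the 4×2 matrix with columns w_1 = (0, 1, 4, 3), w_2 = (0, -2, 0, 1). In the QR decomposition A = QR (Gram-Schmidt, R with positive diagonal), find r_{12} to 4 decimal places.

r_{12} = 0.1961

w_1 = (0, 1, 4, 3); ‖w_1‖ = 5.0990, so e_1 = (0.0000, 0.1961, 0.7845, 0.5883).
r_{12} = e_1·w_2 = 0.1961.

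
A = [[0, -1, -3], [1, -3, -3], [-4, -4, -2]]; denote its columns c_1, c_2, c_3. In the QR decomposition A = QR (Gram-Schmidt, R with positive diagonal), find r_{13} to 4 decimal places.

q_1 = c_1/‖c_1‖ = (0, 1, -4)/4.1231 = (0.0000, 0.2425, -0.9701).
r_{13} = q_1·c_3 = 1.2127.

r_{13} = 1.2127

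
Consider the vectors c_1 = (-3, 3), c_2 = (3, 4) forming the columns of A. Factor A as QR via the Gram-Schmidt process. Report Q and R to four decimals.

Q = [[-0.7071, 0.7071], [0.7071, 0.7071]], R = [[4.2426, 0.7071], [0.0000, 4.9497]]

c_1 = (-3, 3); ‖c_1‖ = 4.2426, so q_1 = (-0.7071, 0.7071).
q_1·c_2 = (-0.7071)·3 + 0.7071·4 = 0.7071.
u_2 = c_2 − 0.7071·q_1 = (3.5000, 3.5000).
‖u_2‖ = 4.9497, so q_2 = (0.7071, 0.7071).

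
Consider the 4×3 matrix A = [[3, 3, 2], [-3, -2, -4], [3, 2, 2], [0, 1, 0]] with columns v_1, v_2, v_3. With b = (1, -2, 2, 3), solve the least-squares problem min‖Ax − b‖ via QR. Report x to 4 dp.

q_1 = v_1/‖v_1‖ = (3, -3, 3, 0)/5.1962 = (0.5774, -0.5774, 0.5774, 0.0000).
r_{12} = q_1·v_2 = 4.0415.
u_2 = v_2 − 4.0415·q_1 = (0.6667, 0.3333, -0.3333, 1.0000).
‖u_2‖ = 1.2910, so q_2 = (0.5164, 0.2582, -0.2582, 0.7746).
r_{13} = q_1·v_3 = 4.6188; r_{23} = q_2·v_3 = -0.5164.
u_3 = v_3 − 4.6188·q_1 + 0.5164·q_2 = (-0.4000, -1.2000, -0.8000, 0.4000).
‖u_3‖ = 1.5492, so q_3 = (-0.2582, -0.7746, -0.5164, 0.2582).
Qᵀb = (2.8868, 1.8074, 1.0328).
Back-substitute: x_3 = 1.0328/1.5492 = 0.6667.
x_2 = (1.8074 + 0.5164·0.6667)/1.2910 = 1.6667.
x_1 = (2.8868 − 4.0415·1.6667 − 4.6188·0.6667)/5.1962 = -1.3333.

x = (-1.3333, 1.6667, 0.6667)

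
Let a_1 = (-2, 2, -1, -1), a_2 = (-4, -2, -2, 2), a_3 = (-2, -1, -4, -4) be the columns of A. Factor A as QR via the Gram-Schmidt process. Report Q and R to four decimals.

Q = [[-0.6325, -0.6228, 0.1436], [0.6325, -0.5449, -0.4668], [-0.3162, -0.3114, -0.5207], [-0.3162, 0.4671, -0.7002]], R = [[3.1623, 1.2649, 3.1623], [0.0000, 5.1381, 1.1677], [0.0000, 0.0000, 5.0632]]

a_1 = (-2, 2, -1, -1); ‖a_1‖ = 3.1623, so q_1 = (-0.6325, 0.6325, -0.3162, -0.3162).
q_1·a_2 = (-0.6325)·(-4) + 0.6325·(-2) + (-0.3162)·(-2) + (-0.3162)·2 = 1.2649.
u_2 = a_2 − 1.2649·q_1 = (-3.2000, -2.8000, -1.6000, 2.4000).
‖u_2‖ = 5.1381, so q_2 = (-0.6228, -0.5449, -0.3114, 0.4671).
q_1·a_3 = (-0.6325)·(-2) + 0.6325·(-1) + (-0.3162)·(-4) + (-0.3162)·(-4) = 3.1623; q_2·a_3 = (-0.6228)·(-2) + (-0.5449)·(-1) + (-0.3114)·(-4) + 0.4671·(-4) = 1.1677.
u_3 = a_3 − 3.1623·q_1 − 1.1677·q_2 = (0.7273, -2.3636, -2.6364, -3.5455).
‖u_3‖ = 5.0632, so q_3 = (0.1436, -0.4668, -0.5207, -0.7002).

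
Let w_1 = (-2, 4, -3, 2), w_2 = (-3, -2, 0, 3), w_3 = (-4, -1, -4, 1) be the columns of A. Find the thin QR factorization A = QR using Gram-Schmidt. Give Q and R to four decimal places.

w_1 = (-2, 4, -3, 2); ‖w_1‖ = 5.7446, so q_1 = (-0.3482, 0.6963, -0.5222, 0.3482).
q_1·w_2 = (-0.3482)·(-3) + 0.6963·(-2) + (-0.5222)·0 + 0.3482·3 = 0.6963.
u_2 = w_2 − 0.6963·q_1 = (-2.7576, -2.4848, 0.3636, 2.7576).
‖u_2‖ = 4.6384, so q_2 = (-0.5945, -0.5357, 0.0784, 0.5945).
q_1·w_3 = (-0.3482)·(-4) + 0.6963·(-1) + (-0.5222)·(-4) + 0.3482·1 = 3.1334; q_2·w_3 = (-0.5945)·(-4) + (-0.5357)·(-1) + 0.0784·(-4) + 0.5945·1 = 3.1946.
u_3 = w_3 − 3.1334·q_1 − 3.1946·q_2 = (-1.0099, -1.4704, -2.6141, -1.9901).
‖u_3‖ = 3.7385, so q_3 = (-0.2701, -0.3933, -0.6992, -0.5323).

Q = [[-0.3482, -0.5945, -0.2701], [0.6963, -0.5357, -0.3933], [-0.5222, 0.0784, -0.6992], [0.3482, 0.5945, -0.5323]], R = [[5.7446, 0.6963, 3.1334], [0.0000, 4.6384, 3.1946], [0.0000, 0.0000, 3.7385]]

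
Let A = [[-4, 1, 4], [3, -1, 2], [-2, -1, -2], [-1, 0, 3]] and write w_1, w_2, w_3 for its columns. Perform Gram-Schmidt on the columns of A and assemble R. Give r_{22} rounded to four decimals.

w_1 = (-4, 3, -2, -1); ‖w_1‖ = 5.4772, so q_1 = (-0.7303, 0.5477, -0.3651, -0.1826).
q_1·w_2 = (-0.7303)·1 + 0.5477·(-1) + (-0.3651)·(-1) + (-0.1826)·0 = -0.9129.
u_2 = w_2 + 0.9129·q_1 = (0.3333, -0.5000, -1.3333, -0.1667).
r_{22} = ‖u_2‖ = 1.4720.

r_{22} = 1.4720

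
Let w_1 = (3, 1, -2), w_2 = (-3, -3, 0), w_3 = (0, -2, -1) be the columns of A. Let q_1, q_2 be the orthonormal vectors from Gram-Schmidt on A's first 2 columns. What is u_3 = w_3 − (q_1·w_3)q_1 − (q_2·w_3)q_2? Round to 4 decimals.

u_3 = (0.3333, -0.3333, 0.3333)

w_1 = (3, 1, -2); ‖w_1‖ = 3.7417, so q_1 = (0.8018, 0.2673, -0.5345).
q_1·w_2 = 0.8018·(-3) + 0.2673·(-3) + (-0.5345)·0 = -3.2071.
u_2 = w_2 + 3.2071·q_1 = (-0.4286, -2.1429, -1.7143).
‖u_2‖ = 2.7775, so q_2 = (-0.1543, -0.7715, -0.6172).
q_1·w_3 = 0.8018·0 + 0.2673·(-2) + (-0.5345)·(-1) = 0.0000; q_2·w_3 = (-0.1543)·0 + (-0.7715)·(-2) + (-0.6172)·(-1) = 2.1602.
u_3 = w_3 + 0.0000·q_1 − 2.1602·q_2 = (0.3333, -0.3333, 0.3333).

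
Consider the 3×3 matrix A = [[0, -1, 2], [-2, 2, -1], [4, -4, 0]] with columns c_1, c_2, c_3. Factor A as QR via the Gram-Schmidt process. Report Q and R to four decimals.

e_1 = c_1/‖c_1‖ = (0, -2, 4)/4.4721 = (0.0000, -0.4472, 0.8944).
r_{12} = e_1·c_2 = -4.4721.
u_2 = c_2 + 4.4721·e_1 = (-1.0000, 0.0000, 0.0000).
‖u_2‖ = 1.0000, so e_2 = (-1.0000, 0.0000, 0.0000).
r_{13} = e_1·c_3 = 0.4472; r_{23} = e_2·c_3 = -2.0000.
u_3 = c_3 − 0.4472·e_1 + 2.0000·e_2 = (0.0000, -0.8000, -0.4000).
‖u_3‖ = 0.8944, so e_3 = (0.0000, -0.8944, -0.4472).

Q = [[0.0000, -1.0000, 0.0000], [-0.4472, 0.0000, -0.8944], [0.8944, 0.0000, -0.4472]], R = [[4.4721, -4.4721, 0.4472], [0.0000, 1.0000, -2.0000], [0.0000, 0.0000, 0.8944]]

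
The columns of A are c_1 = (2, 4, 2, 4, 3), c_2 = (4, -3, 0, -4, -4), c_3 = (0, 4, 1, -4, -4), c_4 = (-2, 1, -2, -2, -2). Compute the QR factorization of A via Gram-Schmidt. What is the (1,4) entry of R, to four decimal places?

e_1 = c_1/‖c_1‖ = (2, 4, 2, 4, 3)/7.0000 = (0.2857, 0.5714, 0.2857, 0.5714, 0.4286).
r_{14} = e_1·c_4 = -2.5714.

r_{14} = -2.5714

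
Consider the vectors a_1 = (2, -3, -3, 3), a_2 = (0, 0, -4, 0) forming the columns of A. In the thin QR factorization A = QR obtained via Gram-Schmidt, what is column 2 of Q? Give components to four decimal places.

q_2 = (-0.2298, 0.3446, -0.8424, -0.3446)

a_1 = (2, -3, -3, 3); ‖a_1‖ = 5.5678, so q_1 = (0.3592, -0.5388, -0.5388, 0.5388).
q_1·a_2 = 0.3592·0 + (-0.5388)·0 + (-0.5388)·(-4) + 0.5388·0 = 2.1553.
u_2 = a_2 − 2.1553·q_1 = (-0.7742, 1.1613, -2.8387, -1.1613).
‖u_2‖ = 3.3697, so q_2 = (-0.2298, 0.3446, -0.8424, -0.3446).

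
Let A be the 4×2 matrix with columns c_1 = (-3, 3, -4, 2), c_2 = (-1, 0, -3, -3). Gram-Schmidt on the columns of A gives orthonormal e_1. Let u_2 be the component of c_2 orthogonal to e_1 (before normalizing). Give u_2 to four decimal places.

u_2 = (-0.2895, -0.7105, -2.0526, -3.4737)

e_1 = c_1/‖c_1‖ = (-3, 3, -4, 2)/6.1644 = (-0.4867, 0.4867, -0.6489, 0.3244).
r_{12} = e_1·c_2 = 1.4600.
u_2 = c_2 − 1.4600·e_1 = (-0.2895, -0.7105, -2.0526, -3.4737).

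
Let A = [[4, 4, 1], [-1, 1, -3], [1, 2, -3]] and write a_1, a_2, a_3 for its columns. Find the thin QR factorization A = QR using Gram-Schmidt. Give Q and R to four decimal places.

e_1 = a_1/‖a_1‖ = (4, -1, 1)/4.2426 = (0.9428, -0.2357, 0.2357).
r_{12} = e_1·a_2 = 4.0069.
u_2 = a_2 − 4.0069·e_1 = (0.2222, 1.9444, 1.0556).
‖u_2‖ = 2.2236, so e_2 = (0.0999, 0.8745, 0.4747).
r_{13} = e_1·a_3 = 0.9428; r_{23} = e_2·a_3 = -3.9475.
u_3 = a_3 − 0.9428·e_1 + 3.9475·e_2 = (0.5056, 0.6742, -1.3483).
‖u_3‖ = 1.5900, so e_3 = (0.3180, 0.4240, -0.8480).

Q = [[0.9428, 0.0999, 0.3180], [-0.2357, 0.8745, 0.4240], [0.2357, 0.4747, -0.8480]], R = [[4.2426, 4.0069, 0.9428], [0.0000, 2.2236, -3.9475], [0.0000, 0.0000, 1.5900]]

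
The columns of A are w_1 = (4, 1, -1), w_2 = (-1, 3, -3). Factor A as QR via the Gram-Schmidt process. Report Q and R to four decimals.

Q = [[0.9428, -0.3333], [0.2357, 0.6667], [-0.2357, -0.6667]], R = [[4.2426, 0.4714], [0.0000, 4.3333]]

w_1 = (4, 1, -1); ‖w_1‖ = 4.2426, so q_1 = (0.9428, 0.2357, -0.2357).
q_1·w_2 = 0.9428·(-1) + 0.2357·3 + (-0.2357)·(-3) = 0.4714.
u_2 = w_2 − 0.4714·q_1 = (-1.4444, 2.8889, -2.8889).
‖u_2‖ = 4.3333, so q_2 = (-0.3333, 0.6667, -0.6667).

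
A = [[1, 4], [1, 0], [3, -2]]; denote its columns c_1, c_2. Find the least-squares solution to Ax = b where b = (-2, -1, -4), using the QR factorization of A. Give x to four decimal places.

x = (-1.3889, -0.1389)

c_1 = (1, 1, 3); ‖c_1‖ = 3.3166, so e_1 = (0.3015, 0.3015, 0.9045).
e_1·c_2 = 0.3015·4 + 0.3015·0 + 0.9045·(-2) = -0.6030.
u_2 = c_2 + 0.6030·e_1 = (4.1818, 0.1818, -1.4545).
‖u_2‖ = 4.4313, so e_2 = (0.9437, 0.0410, -0.3282).
Qᵀb = (-4.5227, -0.6155).
Back-substitute: x_2 = -0.6155/4.4313 = -0.1389.
x_1 = (-4.5227 + 0.6030·(-0.1389))/3.3166 = -1.3889.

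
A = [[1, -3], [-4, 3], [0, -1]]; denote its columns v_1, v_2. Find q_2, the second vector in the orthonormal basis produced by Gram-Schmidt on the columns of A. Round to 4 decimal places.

q_2 = (-0.8820, -0.2205, -0.4165)

v_1 = (1, -4, 0); ‖v_1‖ = 4.1231, so q_1 = (0.2425, -0.9701, 0.0000).
q_1·v_2 = 0.2425·(-3) + (-0.9701)·3 + 0.0000·(-1) = -3.6380.
u_2 = v_2 + 3.6380·q_1 = (-2.1176, -0.5294, -1.0000).
‖u_2‖ = 2.4010, so q_2 = (-0.8820, -0.2205, -0.4165).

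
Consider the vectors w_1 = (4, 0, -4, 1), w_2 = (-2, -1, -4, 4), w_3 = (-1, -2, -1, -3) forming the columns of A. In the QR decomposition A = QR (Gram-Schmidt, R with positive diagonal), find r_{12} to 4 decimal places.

q_1 = w_1/‖w_1‖ = (4, 0, -4, 1)/5.7446 = (0.6963, 0.0000, -0.6963, 0.1741).
r_{12} = q_1·w_2 = 2.0889.

r_{12} = 2.0889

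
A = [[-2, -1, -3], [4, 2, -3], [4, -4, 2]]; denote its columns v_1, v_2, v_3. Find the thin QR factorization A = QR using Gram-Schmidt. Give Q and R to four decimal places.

Q = [[-0.3333, -0.2981, -0.8944], [0.6667, 0.5963, -0.4472], [0.6667, -0.7454, 0.0000]], R = [[6.0000, -1.0000, 0.3333], [0.0000, 4.4721, -2.3851], [0.0000, 0.0000, 4.0249]]

v_1 = (-2, 4, 4); ‖v_1‖ = 6.0000, so q_1 = (-0.3333, 0.6667, 0.6667).
q_1·v_2 = (-0.3333)·(-1) + 0.6667·2 + 0.6667·(-4) = -1.0000.
u_2 = v_2 + 1.0000·q_1 = (-1.3333, 2.6667, -3.3333).
‖u_2‖ = 4.4721, so q_2 = (-0.2981, 0.5963, -0.7454).
q_1·v_3 = (-0.3333)·(-3) + 0.6667·(-3) + 0.6667·2 = 0.3333; q_2·v_3 = (-0.2981)·(-3) + 0.5963·(-3) + (-0.7454)·2 = -2.3851.
u_3 = v_3 − 0.3333·q_1 + 2.3851·q_2 = (-3.6000, -1.8000, 0.0000).
‖u_3‖ = 4.0249, so q_3 = (-0.8944, -0.4472, 0.0000).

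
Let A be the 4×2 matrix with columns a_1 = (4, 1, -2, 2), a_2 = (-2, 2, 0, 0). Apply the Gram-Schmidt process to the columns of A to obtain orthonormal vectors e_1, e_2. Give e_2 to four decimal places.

e_2 = (-0.4061, 0.8746, -0.1874, 0.1874)

e_1 = a_1/‖a_1‖ = (4, 1, -2, 2)/5.0000 = (0.8000, 0.2000, -0.4000, 0.4000).
r_{12} = e_1·a_2 = -1.2000.
u_2 = a_2 + 1.2000·e_1 = (-1.0400, 2.2400, -0.4800, 0.4800).
‖u_2‖ = 2.5612, so e_2 = (-0.4061, 0.8746, -0.1874, 0.1874).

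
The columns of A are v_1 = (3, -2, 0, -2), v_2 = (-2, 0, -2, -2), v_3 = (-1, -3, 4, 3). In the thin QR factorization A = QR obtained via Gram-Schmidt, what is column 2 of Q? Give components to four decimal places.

e_2 = (-0.4802, -0.0686, -0.5831, -0.6517)

v_1 = (3, -2, 0, -2); ‖v_1‖ = 4.1231, so e_1 = (0.7276, -0.4851, 0.0000, -0.4851).
e_1·v_2 = 0.7276·(-2) + (-0.4851)·0 + 0.0000·(-2) + (-0.4851)·(-2) = -0.4851.
u_2 = v_2 + 0.4851·e_1 = (-1.6471, -0.2353, -2.0000, -2.2353).
‖u_2‖ = 3.4300, so e_2 = (-0.4802, -0.0686, -0.5831, -0.6517).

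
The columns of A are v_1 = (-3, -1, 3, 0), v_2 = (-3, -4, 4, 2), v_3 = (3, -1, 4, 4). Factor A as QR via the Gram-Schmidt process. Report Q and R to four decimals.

e_1 = v_1/‖v_1‖ = (-3, -1, 3, 0)/4.3589 = (-0.6882, -0.2294, 0.6882, 0.0000).
r_{12} = e_1·v_2 = 5.7354.
u_2 = v_2 − 5.7354·e_1 = (0.9474, -2.6842, 0.0526, 2.0000).
‖u_2‖ = 3.4793, so e_2 = (0.2723, -0.7715, 0.0151, 0.5748).
r_{13} = e_1·v_3 = 0.9177; r_{23} = e_2·v_3 = 3.9482.
u_3 = v_3 − 0.9177·e_1 − 3.9482·e_2 = (2.5565, 2.2565, 3.3087, 1.7304).
‖u_3‖ = 5.0566, so e_3 = (0.5056, 0.4462, 0.6543, 0.3422).

Q = [[-0.6882, 0.2723, 0.5056], [-0.2294, -0.7715, 0.4462], [0.6882, 0.0151, 0.6543], [0.0000, 0.5748, 0.3422]], R = [[4.3589, 5.7354, 0.9177], [0.0000, 3.4793, 3.9482], [0.0000, 0.0000, 5.0566]]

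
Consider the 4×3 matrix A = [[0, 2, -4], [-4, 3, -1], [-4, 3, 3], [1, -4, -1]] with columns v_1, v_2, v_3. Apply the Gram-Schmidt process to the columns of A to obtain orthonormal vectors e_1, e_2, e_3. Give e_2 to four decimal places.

v_1 = (0, -4, -4, 1); ‖v_1‖ = 5.7446, so e_1 = (0.0000, -0.6963, -0.6963, 0.1741).
e_1·v_2 = 0.0000·2 + (-0.6963)·3 + (-0.6963)·3 + 0.1741·(-4) = -4.8742.
u_2 = v_2 + 4.8742·e_1 = (2.0000, -0.3939, -0.3939, -3.1515).
‖u_2‖ = 3.7739, so e_2 = (0.5300, -0.1044, -0.1044, -0.8351).

e_2 = (0.5300, -0.1044, -0.1044, -0.8351)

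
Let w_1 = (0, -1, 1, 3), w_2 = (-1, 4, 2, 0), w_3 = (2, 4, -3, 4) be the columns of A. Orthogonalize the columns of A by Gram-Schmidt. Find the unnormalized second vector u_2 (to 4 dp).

u_2 = (-1.0000, 3.8182, 2.1818, 0.5455)

q_1 = w_1/‖w_1‖ = (0, -1, 1, 3)/3.3166 = (0.0000, -0.3015, 0.3015, 0.9045).
r_{12} = q_1·w_2 = -0.6030.
u_2 = w_2 + 0.6030·q_1 = (-1.0000, 3.8182, 2.1818, 0.5455).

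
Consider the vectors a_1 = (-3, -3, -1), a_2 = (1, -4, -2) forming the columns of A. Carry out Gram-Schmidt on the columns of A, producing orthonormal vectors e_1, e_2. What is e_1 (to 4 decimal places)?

e_1 = (-0.6882, -0.6882, -0.2294)

e_1 = a_1/‖a_1‖ = (-3, -3, -1)/4.3589 = (-0.6882, -0.6882, -0.2294).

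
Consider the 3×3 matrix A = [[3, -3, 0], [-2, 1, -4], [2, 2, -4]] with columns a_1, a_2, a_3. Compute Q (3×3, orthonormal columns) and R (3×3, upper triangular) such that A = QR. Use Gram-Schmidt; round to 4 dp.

a_1 = (3, -2, 2); ‖a_1‖ = 4.1231, so q_1 = (0.7276, -0.4851, 0.4851).
q_1·a_2 = 0.7276·(-3) + (-0.4851)·1 + 0.4851·2 = -1.6977.
u_2 = a_2 + 1.6977·q_1 = (-1.7647, 0.1765, 2.8235).
‖u_2‖ = 3.3343, so q_2 = (-0.5293, 0.0529, 0.8468).
q_1·a_3 = 0.7276·0 + (-0.4851)·(-4) + 0.4851·(-4) = 0.0000; q_2·a_3 = (-0.5293)·0 + 0.0529·(-4) + 0.8468·(-4) = -3.5989.
u_3 = a_3 + 0.0000·q_1 + 3.5989·q_2 = (-1.9048, -3.8095, -0.9524).
‖u_3‖ = 4.3644, so q_3 = (-0.4364, -0.8729, -0.2182).

Q = [[0.7276, -0.5293, -0.4364], [-0.4851, 0.0529, -0.8729], [0.4851, 0.8468, -0.2182]], R = [[4.1231, -1.6977, 0.0000], [0.0000, 3.3343, -3.5989], [0.0000, 0.0000, 4.3644]]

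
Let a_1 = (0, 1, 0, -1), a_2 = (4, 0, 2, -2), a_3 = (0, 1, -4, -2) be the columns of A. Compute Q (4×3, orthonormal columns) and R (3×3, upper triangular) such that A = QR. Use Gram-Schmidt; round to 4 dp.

Q = [[0.0000, 0.8528, 0.3369], [0.7071, -0.2132, -0.2166], [0.0000, 0.4264, -0.8903], [-0.7071, -0.2132, -0.2166]], R = [[1.4142, 1.4142, 2.1213], [0.0000, 4.6904, -1.4924], [0.0000, 0.0000, 3.7779]]

e_1 = a_1/‖a_1‖ = (0, 1, 0, -1)/1.4142 = (0.0000, 0.7071, 0.0000, -0.7071).
r_{12} = e_1·a_2 = 1.4142.
u_2 = a_2 − 1.4142·e_1 = (4.0000, -1.0000, 2.0000, -1.0000).
‖u_2‖ = 4.6904, so e_2 = (0.8528, -0.2132, 0.4264, -0.2132).
r_{13} = e_1·a_3 = 2.1213; r_{23} = e_2·a_3 = -1.4924.
u_3 = a_3 − 2.1213·e_1 + 1.4924·e_2 = (1.2727, -0.8182, -3.3636, -0.8182).
‖u_3‖ = 3.7779, so e_3 = (0.3369, -0.2166, -0.8903, -0.2166).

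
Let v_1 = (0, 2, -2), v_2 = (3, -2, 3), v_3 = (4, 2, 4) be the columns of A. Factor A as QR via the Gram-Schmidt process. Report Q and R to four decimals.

v_1 = (0, 2, -2); ‖v_1‖ = 2.8284, so e_1 = (0.0000, 0.7071, -0.7071).
e_1·v_2 = 0.0000·3 + 0.7071·(-2) + (-0.7071)·3 = -3.5355.
u_2 = v_2 + 3.5355·e_1 = (3.0000, 0.5000, 0.5000).
‖u_2‖ = 3.0822, so e_2 = (0.9733, 0.1622, 0.1622).
e_1·v_3 = 0.0000·4 + 0.7071·2 + (-0.7071)·4 = -1.4142; e_2·v_3 = 0.9733·4 + 0.1622·2 + 0.1622·4 = 4.8666.
u_3 = v_3 + 1.4142·e_1 − 4.8666·e_2 = (-0.7368, 2.2105, 2.2105).
‖u_3‖ = 3.2118, so e_3 = (-0.2294, 0.6882, 0.6882).

Q = [[0.0000, 0.9733, -0.2294], [0.7071, 0.1622, 0.6882], [-0.7071, 0.1622, 0.6882]], R = [[2.8284, -3.5355, -1.4142], [0.0000, 3.0822, 4.8666], [0.0000, 0.0000, 3.2118]]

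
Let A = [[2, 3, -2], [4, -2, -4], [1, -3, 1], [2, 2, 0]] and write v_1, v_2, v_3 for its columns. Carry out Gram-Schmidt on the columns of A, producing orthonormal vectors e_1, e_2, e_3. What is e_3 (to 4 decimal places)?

e_3 = (-0.1069, -0.4274, 0.6144, 0.6545)

e_1 = v_1/‖v_1‖ = (2, 4, 1, 2)/5.0000 = (0.4000, 0.8000, 0.2000, 0.4000).
r_{12} = e_1·v_2 = -0.2000.
u_2 = v_2 + 0.2000·e_1 = (3.0800, -1.8400, -2.9600, 2.0800).
‖u_2‖ = 5.0951, so e_2 = (0.6045, -0.3611, -0.5810, 0.4082).
r_{13} = e_1·v_3 = -3.8000; r_{23} = e_2·v_3 = -0.3454.
u_3 = v_3 + 3.8000·e_1 + 0.3454·e_2 = (-0.2712, -1.0847, 1.5593, 1.6610).
‖u_3‖ = 2.5378, so e_3 = (-0.1069, -0.4274, 0.6144, 0.6545).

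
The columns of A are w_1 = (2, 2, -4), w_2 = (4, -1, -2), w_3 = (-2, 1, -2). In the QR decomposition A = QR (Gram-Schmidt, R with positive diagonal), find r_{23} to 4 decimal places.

r_{23} = -2.3727

w_1 = (2, 2, -4); ‖w_1‖ = 4.8990, so q_1 = (0.4082, 0.4082, -0.8165).
q_1·w_2 = 0.4082·4 + 0.4082·(-1) + (-0.8165)·(-2) = 2.8577.
u_2 = w_2 − 2.8577·q_1 = (2.8333, -2.1667, 0.3333).
‖u_2‖ = 3.5824, so q_2 = (0.7909, -0.6048, 0.0930).
r_{23} = q_2·w_3 = -2.3727.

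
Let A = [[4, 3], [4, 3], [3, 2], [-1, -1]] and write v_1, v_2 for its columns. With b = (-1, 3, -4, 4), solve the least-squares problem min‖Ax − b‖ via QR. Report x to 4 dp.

e_1 = v_1/‖v_1‖ = (4, 4, 3, -1)/6.4807 = (0.6172, 0.6172, 0.4629, -0.1543).
r_{12} = e_1·v_2 = 4.7834.
u_2 = v_2 − 4.7834·e_1 = (0.0476, 0.0476, -0.2143, -0.2619).
‖u_2‖ = 0.3450, so e_2 = (0.1380, 0.1380, -0.6211, -0.7591).
Qᵀb = (-1.2344, -0.2760).
Back-substitute: x_2 = -0.2760/0.3450 = -0.8000.
x_1 = (-1.2344 − 4.7834·(-0.8000))/6.4807 = 0.4000.

x = (0.4000, -0.8000)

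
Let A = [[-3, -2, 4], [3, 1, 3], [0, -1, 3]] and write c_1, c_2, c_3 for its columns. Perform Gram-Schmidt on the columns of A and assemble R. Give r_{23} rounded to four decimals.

c_1 = (-3, 3, 0); ‖c_1‖ = 4.2426, so q_1 = (-0.7071, 0.7071, 0.0000).
q_1·c_2 = (-0.7071)·(-2) + 0.7071·1 + 0.0000·(-1) = 2.1213.
u_2 = c_2 − 2.1213·q_1 = (-0.5000, -0.5000, -1.0000).
‖u_2‖ = 1.2247, so q_2 = (-0.4082, -0.4082, -0.8165).
r_{23} = q_2·c_3 = -5.3072.

r_{23} = -5.3072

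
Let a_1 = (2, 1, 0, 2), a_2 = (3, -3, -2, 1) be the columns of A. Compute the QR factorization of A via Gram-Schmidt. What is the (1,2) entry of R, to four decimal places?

e_1 = a_1/‖a_1‖ = (2, 1, 0, 2)/3.0000 = (0.6667, 0.3333, 0.0000, 0.6667).
r_{12} = e_1·a_2 = 1.6667.

r_{12} = 1.6667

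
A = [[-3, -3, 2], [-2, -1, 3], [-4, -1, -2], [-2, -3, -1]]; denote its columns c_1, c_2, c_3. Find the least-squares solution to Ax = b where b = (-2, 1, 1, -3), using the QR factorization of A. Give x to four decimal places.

x = (-0.7482, 1.4850, 0.2469)

q_1 = c_1/‖c_1‖ = (-3, -2, -4, -2)/5.7446 = (-0.5222, -0.3482, -0.6963, -0.3482).
r_{12} = q_1·c_2 = 3.6556.
u_2 = c_2 − 3.6556·q_1 = (-1.0909, 0.2727, 1.5455, -1.7273).
‖u_2‖ = 2.5761, so q_2 = (-0.4235, 0.1059, 0.5999, -0.6705).
r_{13} = q_1·c_3 = -0.3482; r_{23} = q_2·c_3 = -1.0587.
u_3 = c_3 + 0.3482·q_1 + 1.0587·q_2 = (1.3699, 2.9909, -1.6073, -1.8311).
‖u_3‖ = 4.0937, so q_3 = (0.3346, 0.7306, -0.3926, -0.4473).
Qᵀb = (1.0445, 3.5642, 1.0106).
Back-substitute: x_3 = 1.0106/4.0937 = 0.2469.
x_2 = (3.5642 + 1.0587·0.2469)/2.5761 = 1.4850.
x_1 = (1.0445 − 3.6556·1.4850 + 0.3482·0.2469)/5.7446 = -0.7482.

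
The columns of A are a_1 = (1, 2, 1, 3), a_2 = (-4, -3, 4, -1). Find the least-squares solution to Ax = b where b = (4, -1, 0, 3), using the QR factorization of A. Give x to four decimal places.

a_1 = (1, 2, 1, 3); ‖a_1‖ = 3.8730, so q_1 = (0.2582, 0.5164, 0.2582, 0.7746).
q_1·a_2 = 0.2582·(-4) + 0.5164·(-3) + 0.2582·4 + 0.7746·(-1) = -2.3238.
u_2 = a_2 + 2.3238·q_1 = (-3.4000, -1.8000, 4.6000, 0.8000).
‖u_2‖ = 6.0498, so q_2 = (-0.5620, -0.2975, 0.7604, 0.1322).
Qᵀb = (2.8402, -1.5538).
Back-substitute: x_2 = -1.5538/6.0498 = -0.2568.
x_1 = (2.8402 + 2.3238·(-0.2568))/3.8730 = 0.5792.

x = (0.5792, -0.2568)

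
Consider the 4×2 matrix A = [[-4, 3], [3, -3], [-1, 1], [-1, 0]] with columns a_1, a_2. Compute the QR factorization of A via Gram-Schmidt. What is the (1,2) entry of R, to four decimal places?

a_1 = (-4, 3, -1, -1); ‖a_1‖ = 5.1962, so q_1 = (-0.7698, 0.5774, -0.1925, -0.1925).
r_{12} = q_1·a_2 = -4.2339.

r_{12} = -4.2339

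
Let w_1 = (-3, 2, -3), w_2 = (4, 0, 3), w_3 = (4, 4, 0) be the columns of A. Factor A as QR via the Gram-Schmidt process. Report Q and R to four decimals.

w_1 = (-3, 2, -3); ‖w_1‖ = 4.6904, so e_1 = (-0.6396, 0.4264, -0.6396).
e_1·w_2 = (-0.6396)·4 + 0.4264·0 + (-0.6396)·3 = -4.4772.
u_2 = w_2 + 4.4772·e_1 = (1.1364, 1.9091, 0.1364).
‖u_2‖ = 2.2259, so e_2 = (0.5105, 0.8577, 0.0613).
e_1·w_3 = (-0.6396)·4 + 0.4264·4 + (-0.6396)·0 = -0.8528; e_2·w_3 = 0.5105·4 + 0.8577·4 + 0.0613·0 = 5.4728.
u_3 = w_3 + 0.8528·e_1 − 5.4728·e_2 = (0.6606, -0.3303, -0.8807).
‖u_3‖ = 1.1494, so e_3 = (0.5747, -0.2873, -0.7663).

Q = [[-0.6396, 0.5105, 0.5747], [0.4264, 0.8577, -0.2873], [-0.6396, 0.0613, -0.7663]], R = [[4.6904, -4.4772, -0.8528], [0.0000, 2.2259, 5.4728], [0.0000, 0.0000, 1.1494]]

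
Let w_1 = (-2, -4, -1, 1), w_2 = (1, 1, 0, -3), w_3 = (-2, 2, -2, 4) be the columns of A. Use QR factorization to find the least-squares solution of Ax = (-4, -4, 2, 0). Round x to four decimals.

e_1 = w_1/‖w_1‖ = (-2, -4, -1, 1)/4.6904 = (-0.4264, -0.8528, -0.2132, 0.2132).
r_{12} = e_1·w_2 = -1.9188.
u_2 = w_2 + 1.9188·e_1 = (0.1818, -0.6364, -0.4091, -2.5909).
‖u_2‖ = 2.7052, so e_2 = (0.0672, -0.2352, -0.1512, -0.9577).
r_{13} = e_1·w_3 = 0.4264; r_{23} = e_2·w_3 = -4.1334.
u_3 = w_3 − 0.4264·e_1 + 4.1334·e_2 = (-1.5404, 1.3913, -2.5342, -0.0497).
‖u_3‖ = 3.2761, so e_3 = (-0.4702, 0.4247, -0.7735, -0.0152).
Qᵀb = (4.6904, 0.3697, -1.3650).
Back-substitute: x_3 = -1.3650/3.2761 = -0.4167.
x_2 = (0.3697 + 4.1334·(-0.4167))/2.7052 = -0.5000.
x_1 = (4.6904 + 1.9188·(-0.5000) − 0.4264·(-0.4167))/4.6904 = 0.8333.

x = (0.8333, -0.5000, -0.4167)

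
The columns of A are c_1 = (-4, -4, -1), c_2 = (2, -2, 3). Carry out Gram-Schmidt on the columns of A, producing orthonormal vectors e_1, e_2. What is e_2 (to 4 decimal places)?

e_1 = c_1/‖c_1‖ = (-4, -4, -1)/5.7446 = (-0.6963, -0.6963, -0.1741).
r_{12} = e_1·c_2 = -0.5222.
u_2 = c_2 + 0.5222·e_1 = (1.6364, -2.3636, 2.9091).
‖u_2‖ = 4.0899, so e_2 = (0.4001, -0.5779, 0.7113).

e_2 = (0.4001, -0.5779, 0.7113)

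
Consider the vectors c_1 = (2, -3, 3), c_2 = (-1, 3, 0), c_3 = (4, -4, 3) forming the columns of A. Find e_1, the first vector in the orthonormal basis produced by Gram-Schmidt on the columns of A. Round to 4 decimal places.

e_1 = c_1/‖c_1‖ = (2, -3, 3)/4.6904 = (0.4264, -0.6396, 0.6396).

e_1 = (0.4264, -0.6396, 0.6396)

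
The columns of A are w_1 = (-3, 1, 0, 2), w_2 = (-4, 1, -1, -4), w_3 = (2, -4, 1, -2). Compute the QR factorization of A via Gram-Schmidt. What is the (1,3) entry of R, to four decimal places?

w_1 = (-3, 1, 0, 2); ‖w_1‖ = 3.7417, so q_1 = (-0.8018, 0.2673, 0.0000, 0.5345).
r_{13} = q_1·w_3 = -3.7417.

r_{13} = -3.7417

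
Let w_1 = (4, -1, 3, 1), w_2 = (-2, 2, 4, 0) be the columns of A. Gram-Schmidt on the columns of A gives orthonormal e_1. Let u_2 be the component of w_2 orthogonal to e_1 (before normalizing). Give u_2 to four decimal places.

e_1 = w_1/‖w_1‖ = (4, -1, 3, 1)/5.1962 = (0.7698, -0.1925, 0.5774, 0.1925).
r_{12} = e_1·w_2 = 0.3849.
u_2 = w_2 − 0.3849·e_1 = (-2.2963, 2.0741, 3.7778, -0.0741).

u_2 = (-2.2963, 2.0741, 3.7778, -0.0741)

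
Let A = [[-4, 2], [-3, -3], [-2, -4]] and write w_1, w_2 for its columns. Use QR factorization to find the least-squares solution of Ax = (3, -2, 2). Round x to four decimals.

w_1 = (-4, -3, -2); ‖w_1‖ = 5.3852, so e_1 = (-0.7428, -0.5571, -0.3714).
e_1·w_2 = (-0.7428)·2 + (-0.5571)·(-3) + (-0.3714)·(-4) = 1.6713.
u_2 = w_2 − 1.6713·e_1 = (3.2414, -2.0690, -3.3793).
‖u_2‖ = 5.1193, so e_2 = (0.6332, -0.4042, -0.6601).
Qᵀb = (-1.8570, 1.3876).
Back-substitute: x_2 = 1.3876/5.1193 = 0.2711.
x_1 = (-1.8570 − 1.6713·0.2711)/5.3852 = -0.4289.

x = (-0.4289, 0.2711)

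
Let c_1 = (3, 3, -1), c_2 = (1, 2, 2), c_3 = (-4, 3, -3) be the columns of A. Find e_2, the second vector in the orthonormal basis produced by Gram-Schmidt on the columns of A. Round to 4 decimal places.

e_2 = (-0.0415, 0.3531, 0.9347)

c_1 = (3, 3, -1); ‖c_1‖ = 4.3589, so e_1 = (0.6882, 0.6882, -0.2294).
e_1·c_2 = 0.6882·1 + 0.6882·2 + (-0.2294)·2 = 1.6059.
u_2 = c_2 − 1.6059·e_1 = (-0.1053, 0.8947, 2.3684).
‖u_2‖ = 2.5340, so e_2 = (-0.0415, 0.3531, 0.9347).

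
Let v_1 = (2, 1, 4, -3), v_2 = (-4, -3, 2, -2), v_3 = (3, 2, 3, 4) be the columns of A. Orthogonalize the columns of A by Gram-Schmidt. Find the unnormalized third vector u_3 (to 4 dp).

v_1 = (2, 1, 4, -3); ‖v_1‖ = 5.4772, so e_1 = (0.3651, 0.1826, 0.7303, -0.5477).
e_1·v_2 = 0.3651·(-4) + 0.1826·(-3) + 0.7303·2 + (-0.5477)·(-2) = 0.5477.
u_2 = v_2 − 0.5477·e_1 = (-4.2000, -3.1000, 1.6000, -1.7000).
‖u_2‖ = 5.7184, so e_2 = (-0.7345, -0.5421, 0.2798, -0.2973).
e_1·v_3 = 0.3651·3 + 0.1826·2 + 0.7303·3 + (-0.5477)·4 = 1.4606; e_2·v_3 = (-0.7345)·3 + (-0.5421)·2 + 0.2798·3 + (-0.2973)·4 = -3.6374.
u_3 = v_3 − 1.4606·e_1 + 3.6374·e_2 = (-0.2049, -0.2385, 2.9511, 3.7187).

u_3 = (-0.2049, -0.2385, 2.9511, 3.7187)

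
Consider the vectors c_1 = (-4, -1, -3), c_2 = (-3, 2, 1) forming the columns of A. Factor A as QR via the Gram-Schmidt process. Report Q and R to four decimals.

c_1 = (-4, -1, -3); ‖c_1‖ = 5.0990, so e_1 = (-0.7845, -0.1961, -0.5883).
e_1·c_2 = (-0.7845)·(-3) + (-0.1961)·2 + (-0.5883)·1 = 1.3728.
u_2 = c_2 − 1.3728·e_1 = (-1.9231, 2.2692, 1.8077).
‖u_2‖ = 3.4807, so e_2 = (-0.5525, 0.6519, 0.5193).

Q = [[-0.7845, -0.5525], [-0.1961, 0.6519], [-0.5883, 0.5193]], R = [[5.0990, 1.3728], [0.0000, 3.4807]]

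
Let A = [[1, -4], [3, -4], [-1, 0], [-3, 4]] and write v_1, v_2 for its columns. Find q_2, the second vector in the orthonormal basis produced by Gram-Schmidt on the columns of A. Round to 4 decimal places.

v_1 = (1, 3, -1, -3); ‖v_1‖ = 4.4721, so q_1 = (0.2236, 0.6708, -0.2236, -0.6708).
q_1·v_2 = 0.2236·(-4) + 0.6708·(-4) + (-0.2236)·0 + (-0.6708)·4 = -6.2610.
u_2 = v_2 + 6.2610·q_1 = (-2.6000, 0.2000, -1.4000, -0.2000).
‖u_2‖ = 2.9665, so q_2 = (-0.8765, 0.0674, -0.4719, -0.0674).

q_2 = (-0.8765, 0.0674, -0.4719, -0.0674)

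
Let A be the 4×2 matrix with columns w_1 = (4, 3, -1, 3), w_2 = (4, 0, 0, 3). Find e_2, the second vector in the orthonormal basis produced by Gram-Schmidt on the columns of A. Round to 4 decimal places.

e_2 = (0.4276, -0.8018, 0.2673, 0.3207)

w_1 = (4, 3, -1, 3); ‖w_1‖ = 5.9161, so e_1 = (0.6761, 0.5071, -0.1690, 0.5071).
e_1·w_2 = 0.6761·4 + 0.5071·0 + (-0.1690)·0 + 0.5071·3 = 4.2258.
u_2 = w_2 − 4.2258·e_1 = (1.1429, -2.1429, 0.7143, 0.8571).
‖u_2‖ = 2.6726, so e_2 = (0.4276, -0.8018, 0.2673, 0.3207).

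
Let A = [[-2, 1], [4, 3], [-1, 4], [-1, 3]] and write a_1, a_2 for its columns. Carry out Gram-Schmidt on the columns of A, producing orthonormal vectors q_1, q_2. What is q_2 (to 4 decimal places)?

a_1 = (-2, 4, -1, -1); ‖a_1‖ = 4.6904, so q_1 = (-0.4264, 0.8528, -0.2132, -0.2132).
q_1·a_2 = (-0.4264)·1 + 0.8528·3 + (-0.2132)·4 + (-0.2132)·3 = 0.6396.
u_2 = a_2 − 0.6396·q_1 = (1.2727, 2.4545, 4.1364, 3.1364).
‖u_2‖ = 5.8814, so q_2 = (0.2164, 0.4173, 0.7033, 0.5333).

q_2 = (0.2164, 0.4173, 0.7033, 0.5333)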